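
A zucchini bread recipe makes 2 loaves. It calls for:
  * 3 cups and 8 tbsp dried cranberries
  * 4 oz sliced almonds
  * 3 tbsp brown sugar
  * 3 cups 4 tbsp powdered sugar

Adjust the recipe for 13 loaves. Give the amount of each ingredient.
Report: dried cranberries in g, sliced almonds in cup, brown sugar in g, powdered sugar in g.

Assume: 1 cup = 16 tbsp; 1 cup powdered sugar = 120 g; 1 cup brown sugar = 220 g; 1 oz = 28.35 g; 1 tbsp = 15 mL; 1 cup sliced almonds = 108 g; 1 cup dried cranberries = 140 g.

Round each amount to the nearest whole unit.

Scaling factor: 13/2 = 6.5.
dried cranberries: (3 cup + 8 tbsp = 3.5 cup) × 13/2 × 140 g/cup = 3185 g
sliced almonds: 4 oz × 13/2 × 28.35 g/oz ÷ 108 g/cup ≈ 7 cup
brown sugar: 3 tbsp × 13/2 ÷ 16 tbsp/cup × 220 g/cup ≈ 268 g
powdered sugar: (3 cup + 4 tbsp = 3.25 cup) × 13/2 × 120 g/cup = 2535 g

dried cranberries: 3185 g; sliced almonds: 7 cup; brown sugar: 268 g; powdered sugar: 2535 g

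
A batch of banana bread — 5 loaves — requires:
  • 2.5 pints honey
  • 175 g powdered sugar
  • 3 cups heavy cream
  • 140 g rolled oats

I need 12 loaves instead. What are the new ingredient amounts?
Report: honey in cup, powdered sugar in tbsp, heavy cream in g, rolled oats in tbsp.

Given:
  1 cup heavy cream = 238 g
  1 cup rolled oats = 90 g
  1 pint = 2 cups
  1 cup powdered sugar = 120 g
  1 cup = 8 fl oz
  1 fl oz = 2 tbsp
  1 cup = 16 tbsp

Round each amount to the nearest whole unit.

Scaling factor: 12/5 = 2.4.
honey: 2.5 pint × 12/5 × 2 cup/pint = 12 cup
powdered sugar: 175 g × 12/5 ÷ 120 g/cup × 16 tbsp/cup = 56 tbsp
heavy cream: 3 cup × 12/5 × 238 g/cup ≈ 1714 g
rolled oats: 140 g × 12/5 ÷ 90 g/cup × 16 tbsp/cup ≈ 60 tbsp

honey: 12 cup; powdered sugar: 56 tbsp; heavy cream: 1714 g; rolled oats: 60 tbsp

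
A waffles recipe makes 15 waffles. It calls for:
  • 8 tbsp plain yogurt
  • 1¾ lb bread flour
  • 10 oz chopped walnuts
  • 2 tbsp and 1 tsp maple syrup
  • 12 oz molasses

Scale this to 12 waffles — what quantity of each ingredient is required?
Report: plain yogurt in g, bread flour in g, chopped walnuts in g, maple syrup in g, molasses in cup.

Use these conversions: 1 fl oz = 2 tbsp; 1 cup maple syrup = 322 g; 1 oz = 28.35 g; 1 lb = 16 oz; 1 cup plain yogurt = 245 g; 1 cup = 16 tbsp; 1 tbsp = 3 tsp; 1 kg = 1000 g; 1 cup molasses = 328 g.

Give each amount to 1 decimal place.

Scaling factor: 12/15 = 4/5 = 0.8.
plain yogurt: 8 tbsp × 4/5 ÷ 16 tbsp/cup × 245 g/cup = 98.0 g
bread flour: 1.75 lb × 4/5 × 16 oz/lb × 28.35 g/oz ≈ 635.0 g
chopped walnuts: 10 oz × 4/5 × 28.35 g/oz = 226.8 g
maple syrup: (2 tbsp + 1 tsp = 7/3 tbsp) × 4/5 ÷ 16 tbsp/cup × 322 g/cup ≈ 37.6 g
molasses: 12 oz × 4/5 × 28.35 g/oz ÷ 328 g/cup ≈ 0.8 cup

plain yogurt: 98.0 g; bread flour: 635.0 g; chopped walnuts: 226.8 g; maple syrup: 37.6 g; molasses: 0.8 cup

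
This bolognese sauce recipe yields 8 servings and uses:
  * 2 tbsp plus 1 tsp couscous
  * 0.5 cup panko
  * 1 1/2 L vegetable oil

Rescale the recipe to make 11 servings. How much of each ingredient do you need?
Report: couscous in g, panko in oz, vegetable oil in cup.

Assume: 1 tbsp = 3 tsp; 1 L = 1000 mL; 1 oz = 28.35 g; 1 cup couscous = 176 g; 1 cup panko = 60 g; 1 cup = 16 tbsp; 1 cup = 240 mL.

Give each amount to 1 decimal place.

couscous: 35.3 g; panko: 1.5 oz; vegetable oil: 8.6 cup

Scaling factor: 11/8 = 1.375.
couscous: (2 tbsp + 1 tsp = 7/3 tbsp) × 11/8 ÷ 16 tbsp/cup × 176 g/cup ≈ 35.3 g
panko: 0.5 cup × 11/8 × 60 g/cup ÷ 28.35 g/oz ≈ 1.5 oz
vegetable oil: 1.5 L × 11/8 × 1000 mL/L ÷ 240 mL/cup ≈ 8.6 cup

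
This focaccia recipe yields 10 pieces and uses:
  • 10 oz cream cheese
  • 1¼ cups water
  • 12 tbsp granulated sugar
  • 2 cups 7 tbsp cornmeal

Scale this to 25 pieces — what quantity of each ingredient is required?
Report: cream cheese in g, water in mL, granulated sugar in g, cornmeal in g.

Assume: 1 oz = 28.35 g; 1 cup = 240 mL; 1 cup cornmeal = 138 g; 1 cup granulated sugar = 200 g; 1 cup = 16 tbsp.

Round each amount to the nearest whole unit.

cream cheese: 709 g; water: 750 mL; granulated sugar: 375 g; cornmeal: 841 g

Scaling factor: 25/10 = 5/2 = 2.5.
cream cheese: 10 oz × 5/2 × 28.35 g/oz ≈ 709 g
water: 1.25 cup × 5/2 × 240 mL/cup = 750 mL
granulated sugar: 12 tbsp × 5/2 ÷ 16 tbsp/cup × 200 g/cup = 375 g
cornmeal: (2 cup + 7 tbsp = 2.4375 cup) × 5/2 × 138 g/cup ≈ 841 g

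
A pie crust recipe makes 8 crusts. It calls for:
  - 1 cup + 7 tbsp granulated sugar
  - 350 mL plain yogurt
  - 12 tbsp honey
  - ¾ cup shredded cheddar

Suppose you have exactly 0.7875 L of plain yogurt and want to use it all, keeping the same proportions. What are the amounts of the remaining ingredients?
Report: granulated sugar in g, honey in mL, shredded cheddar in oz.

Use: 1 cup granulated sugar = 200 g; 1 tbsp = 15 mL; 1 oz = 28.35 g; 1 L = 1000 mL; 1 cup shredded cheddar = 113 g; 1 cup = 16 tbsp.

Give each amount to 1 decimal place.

The original recipe has 0.35 L of plain yogurt, so the scaling factor is 0.7875 ÷ 0.35 = 9/4 = 2.25.
granulated sugar: (1 cup + 7 tbsp = 1.4375 cup) × 9/4 × 200 g/cup ≈ 646.9 g
honey: 12 tbsp × 9/4 × 15 mL/tbsp = 405.0 mL
shredded cheddar: 0.75 cup × 9/4 × 113 g/cup ÷ 28.35 g/oz ≈ 6.7 oz

granulated sugar: 646.9 g; honey: 405.0 mL; shredded cheddar: 6.7 oz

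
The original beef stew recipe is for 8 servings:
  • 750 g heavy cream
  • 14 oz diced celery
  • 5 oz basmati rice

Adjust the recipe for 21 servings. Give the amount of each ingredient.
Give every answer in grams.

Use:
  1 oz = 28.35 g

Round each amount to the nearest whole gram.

heavy cream: 1969 g; diced celery: 1042 g; basmati rice: 372 g

Scaling factor: 21/8 = 2.625.
heavy cream: 750 g × 21/8 ≈ 1969 g
diced celery: 14 oz × 21/8 × 28.35 g/oz ≈ 1042 g
basmati rice: 5 oz × 21/8 × 28.35 g/oz ≈ 372 g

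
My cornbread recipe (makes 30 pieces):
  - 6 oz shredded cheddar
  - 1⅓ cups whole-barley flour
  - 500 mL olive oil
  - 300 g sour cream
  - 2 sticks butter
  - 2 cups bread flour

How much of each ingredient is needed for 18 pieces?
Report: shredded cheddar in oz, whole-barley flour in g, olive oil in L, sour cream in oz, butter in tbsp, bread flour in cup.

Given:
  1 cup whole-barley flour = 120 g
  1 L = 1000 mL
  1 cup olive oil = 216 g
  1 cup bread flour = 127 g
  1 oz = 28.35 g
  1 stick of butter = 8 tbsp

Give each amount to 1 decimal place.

Scaling factor: 18/30 = 3/5 = 0.6.
shredded cheddar: 6 oz × 3/5 = 3.6 oz
whole-barley flour: 4/3 cup × 3/5 × 120 g/cup = 96.0 g
olive oil: 500 mL × 3/5 ÷ 1000 mL/L = 0.3 L
sour cream: 300 g × 3/5 ÷ 28.35 g/oz ≈ 6.3 oz
butter: 2 stick × 3/5 × 8 tbsp/stick = 9.6 tbsp
bread flour: 2 cup × 3/5 = 1.2 cup

shredded cheddar: 3.6 oz; whole-barley flour: 96.0 g; olive oil: 0.3 L; sour cream: 6.3 oz; butter: 9.6 tbsp; bread flour: 1.2 cup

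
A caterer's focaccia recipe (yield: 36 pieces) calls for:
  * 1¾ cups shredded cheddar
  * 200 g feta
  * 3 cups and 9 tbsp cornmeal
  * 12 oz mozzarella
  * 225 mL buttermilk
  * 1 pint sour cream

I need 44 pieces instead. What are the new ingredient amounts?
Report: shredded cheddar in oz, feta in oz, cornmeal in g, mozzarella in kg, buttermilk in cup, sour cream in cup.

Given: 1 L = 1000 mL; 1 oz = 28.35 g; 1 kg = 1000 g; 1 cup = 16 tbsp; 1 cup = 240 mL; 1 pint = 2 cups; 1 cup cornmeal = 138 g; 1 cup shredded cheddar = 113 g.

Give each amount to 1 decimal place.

shredded cheddar: 8.5 oz; feta: 8.6 oz; cornmeal: 600.9 g; mozzarella: 0.4 kg; buttermilk: 1.1 cup; sour cream: 2.4 cup

Scaling factor: 44/36 = 11/9.
shredded cheddar: 1.75 cup × 11/9 × 113 g/cup ÷ 28.35 g/oz ≈ 8.5 oz
feta: 200 g × 11/9 ÷ 28.35 g/oz ≈ 8.6 oz
cornmeal: (3 cup + 9 tbsp = 3.5625 cup) × 11/9 × 138 g/cup ≈ 600.9 g
mozzarella: 12 oz × 11/9 × 28.35 g/oz ÷ 1000 g/kg ≈ 0.4 kg
buttermilk: 225 mL × 11/9 ÷ 240 mL/cup ≈ 1.1 cup
sour cream: 1 pint × 11/9 × 2 cup/pint ≈ 2.4 cup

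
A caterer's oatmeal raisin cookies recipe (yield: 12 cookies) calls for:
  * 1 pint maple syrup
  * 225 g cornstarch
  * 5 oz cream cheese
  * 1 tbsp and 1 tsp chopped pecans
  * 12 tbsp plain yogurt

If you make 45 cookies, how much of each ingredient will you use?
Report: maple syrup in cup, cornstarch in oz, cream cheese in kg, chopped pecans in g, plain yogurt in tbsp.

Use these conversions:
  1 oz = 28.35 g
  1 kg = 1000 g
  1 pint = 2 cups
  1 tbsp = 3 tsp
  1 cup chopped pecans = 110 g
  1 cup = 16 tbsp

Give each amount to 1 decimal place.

maple syrup: 7.5 cup; cornstarch: 29.8 oz; cream cheese: 0.5 kg; chopped pecans: 34.4 g; plain yogurt: 45.0 tbsp

Scaling factor: 45/12 = 15/4 = 3.75.
maple syrup: 1 pint × 15/4 × 2 cup/pint = 7.5 cup
cornstarch: 225 g × 15/4 ÷ 28.35 g/oz ≈ 29.8 oz
cream cheese: 5 oz × 15/4 × 28.35 g/oz ÷ 1000 g/kg ≈ 0.5 kg
chopped pecans: (1 tbsp + 1 tsp = 4/3 tbsp) × 15/4 ÷ 16 tbsp/cup × 110 g/cup ≈ 34.4 g
plain yogurt: 12 tbsp × 15/4 = 45.0 tbsp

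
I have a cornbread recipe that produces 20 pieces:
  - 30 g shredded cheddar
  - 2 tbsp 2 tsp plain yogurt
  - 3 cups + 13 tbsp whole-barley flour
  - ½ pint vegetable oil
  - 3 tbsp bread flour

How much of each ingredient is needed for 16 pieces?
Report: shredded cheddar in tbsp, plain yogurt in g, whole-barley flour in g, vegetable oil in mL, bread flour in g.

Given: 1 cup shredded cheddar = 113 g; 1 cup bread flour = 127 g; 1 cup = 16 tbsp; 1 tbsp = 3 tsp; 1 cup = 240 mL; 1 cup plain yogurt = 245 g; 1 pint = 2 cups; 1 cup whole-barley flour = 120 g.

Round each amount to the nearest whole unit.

shredded cheddar: 3 tbsp; plain yogurt: 33 g; whole-barley flour: 366 g; vegetable oil: 192 mL; bread flour: 19 g

Scaling factor: 16/20 = 4/5 = 0.8.
shredded cheddar: 30 g × 4/5 ÷ 113 g/cup × 16 tbsp/cup ≈ 3 tbsp
plain yogurt: (2 tbsp + 2 tsp = 8/3 tbsp) × 4/5 ÷ 16 tbsp/cup × 245 g/cup ≈ 33 g
whole-barley flour: (3 cup + 13 tbsp = 3.8125 cup) × 4/5 × 120 g/cup = 366 g
vegetable oil: 0.5 pint × 4/5 × 2 cup/pint × 240 mL/cup = 192 mL
bread flour: 3 tbsp × 4/5 ÷ 16 tbsp/cup × 127 g/cup ≈ 19 g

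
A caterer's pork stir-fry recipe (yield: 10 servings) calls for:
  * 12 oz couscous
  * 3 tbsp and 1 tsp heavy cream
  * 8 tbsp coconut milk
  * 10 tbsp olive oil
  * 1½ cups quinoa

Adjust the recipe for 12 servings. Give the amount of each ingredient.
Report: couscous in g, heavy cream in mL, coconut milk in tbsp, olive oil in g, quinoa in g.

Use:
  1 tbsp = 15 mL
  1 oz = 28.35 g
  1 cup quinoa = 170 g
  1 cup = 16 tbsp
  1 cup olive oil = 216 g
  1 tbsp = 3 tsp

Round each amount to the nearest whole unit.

Scaling factor: 12/10 = 6/5 = 1.2.
couscous: 12 oz × 6/5 × 28.35 g/oz ≈ 408 g
heavy cream: (3 tbsp + 1 tsp = 10/3 tbsp) × 6/5 × 15 mL/tbsp = 60 mL
coconut milk: 8 tbsp × 6/5 ≈ 10 tbsp
olive oil: 10 tbsp × 6/5 ÷ 16 tbsp/cup × 216 g/cup = 162 g
quinoa: 1.5 cup × 6/5 × 170 g/cup = 306 g

couscous: 408 g; heavy cream: 60 mL; coconut milk: 10 tbsp; olive oil: 162 g; quinoa: 306 g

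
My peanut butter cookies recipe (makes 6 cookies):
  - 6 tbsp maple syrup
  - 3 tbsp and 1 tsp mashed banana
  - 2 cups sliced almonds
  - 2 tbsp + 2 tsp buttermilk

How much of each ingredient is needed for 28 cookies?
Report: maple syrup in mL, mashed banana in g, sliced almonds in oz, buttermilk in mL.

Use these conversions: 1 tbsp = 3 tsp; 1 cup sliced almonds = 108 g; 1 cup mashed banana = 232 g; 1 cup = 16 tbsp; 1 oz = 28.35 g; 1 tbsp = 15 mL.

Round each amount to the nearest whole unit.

Scaling factor: 28/6 = 14/3.
maple syrup: 6 tbsp × 14/3 × 15 mL/tbsp = 420 mL
mashed banana: (3 tbsp + 1 tsp = 10/3 tbsp) × 14/3 ÷ 16 tbsp/cup × 232 g/cup ≈ 226 g
sliced almonds: 2 cup × 14/3 × 108 g/cup ÷ 28.35 g/oz ≈ 36 oz
buttermilk: (2 tbsp + 2 tsp = 8/3 tbsp) × 14/3 × 15 mL/tbsp ≈ 187 mL

maple syrup: 420 mL; mashed banana: 226 g; sliced almonds: 36 oz; buttermilk: 187 mL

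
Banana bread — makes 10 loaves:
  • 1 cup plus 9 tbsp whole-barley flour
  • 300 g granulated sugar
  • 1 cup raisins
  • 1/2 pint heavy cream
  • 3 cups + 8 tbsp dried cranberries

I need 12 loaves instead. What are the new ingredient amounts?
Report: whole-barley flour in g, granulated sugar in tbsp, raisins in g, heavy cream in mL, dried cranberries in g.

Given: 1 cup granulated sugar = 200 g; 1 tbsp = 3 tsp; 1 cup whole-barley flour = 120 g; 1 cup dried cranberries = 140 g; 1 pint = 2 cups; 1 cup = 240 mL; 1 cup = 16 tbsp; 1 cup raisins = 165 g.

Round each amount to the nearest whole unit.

whole-barley flour: 225 g; granulated sugar: 29 tbsp; raisins: 198 g; heavy cream: 288 mL; dried cranberries: 588 g

Scaling factor: 12/10 = 6/5 = 1.2.
whole-barley flour: (1 cup + 9 tbsp = 1.5625 cup) × 6/5 × 120 g/cup = 225 g
granulated sugar: 300 g × 6/5 ÷ 200 g/cup × 16 tbsp/cup ≈ 29 tbsp
raisins: 1 cup × 6/5 × 165 g/cup = 198 g
heavy cream: 0.5 pint × 6/5 × 2 cup/pint × 240 mL/cup = 288 mL
dried cranberries: (3 cup + 8 tbsp = 3.5 cup) × 6/5 × 140 g/cup = 588 g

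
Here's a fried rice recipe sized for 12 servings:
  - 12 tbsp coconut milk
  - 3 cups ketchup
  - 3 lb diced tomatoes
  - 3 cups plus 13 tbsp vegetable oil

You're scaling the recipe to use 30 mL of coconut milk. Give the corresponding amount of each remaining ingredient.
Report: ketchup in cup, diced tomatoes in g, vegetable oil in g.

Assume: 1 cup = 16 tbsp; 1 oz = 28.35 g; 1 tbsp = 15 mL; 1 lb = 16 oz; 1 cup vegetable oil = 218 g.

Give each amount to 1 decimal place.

The original recipe has 180 mL of coconut milk, so the scaling factor is 30 ÷ 180 = 1/6.
ketchup: 3 cup × 1/6 = 0.5 cup
diced tomatoes: 3 lb × 1/6 × 16 oz/lb × 28.35 g/oz = 226.8 g
vegetable oil: (3 cup + 13 tbsp = 3.8125 cup) × 1/6 × 218 g/cup ≈ 138.5 g

ketchup: 0.5 cup; diced tomatoes: 226.8 g; vegetable oil: 138.5 g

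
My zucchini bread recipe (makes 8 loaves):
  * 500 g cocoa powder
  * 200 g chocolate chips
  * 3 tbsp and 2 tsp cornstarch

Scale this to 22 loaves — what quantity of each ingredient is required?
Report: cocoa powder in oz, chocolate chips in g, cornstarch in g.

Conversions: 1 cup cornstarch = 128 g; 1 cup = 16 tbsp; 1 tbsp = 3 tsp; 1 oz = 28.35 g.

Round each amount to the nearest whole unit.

cocoa powder: 49 oz; chocolate chips: 550 g; cornstarch: 81 g

Scaling factor: 22/8 = 11/4 = 2.75.
cocoa powder: 500 g × 11/4 ÷ 28.35 g/oz ≈ 49 oz
chocolate chips: 200 g × 11/4 = 550 g
cornstarch: (3 tbsp + 2 tsp = 11/3 tbsp) × 11/4 ÷ 16 tbsp/cup × 128 g/cup ≈ 81 g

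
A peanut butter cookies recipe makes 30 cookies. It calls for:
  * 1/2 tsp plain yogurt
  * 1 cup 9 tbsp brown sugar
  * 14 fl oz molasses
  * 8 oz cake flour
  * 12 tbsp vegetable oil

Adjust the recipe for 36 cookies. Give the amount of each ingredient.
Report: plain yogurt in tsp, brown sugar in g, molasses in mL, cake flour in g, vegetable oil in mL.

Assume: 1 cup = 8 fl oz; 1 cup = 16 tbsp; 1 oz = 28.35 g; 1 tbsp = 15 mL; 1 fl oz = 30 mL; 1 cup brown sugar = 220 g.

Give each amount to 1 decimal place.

Scaling factor: 36/30 = 6/5 = 1.2.
plain yogurt: 0.5 tsp × 6/5 = 0.6 tsp
brown sugar: (1 cup + 9 tbsp = 1.5625 cup) × 6/5 × 220 g/cup = 412.5 g
molasses: 14 fl oz × 6/5 × 30 mL/fl oz = 504.0 mL
cake flour: 8 oz × 6/5 × 28.35 g/oz ≈ 272.2 g
vegetable oil: 12 tbsp × 6/5 × 15 mL/tbsp = 216.0 mL

plain yogurt: 0.6 tsp; brown sugar: 412.5 g; molasses: 504.0 mL; cake flour: 272.2 g; vegetable oil: 216.0 mL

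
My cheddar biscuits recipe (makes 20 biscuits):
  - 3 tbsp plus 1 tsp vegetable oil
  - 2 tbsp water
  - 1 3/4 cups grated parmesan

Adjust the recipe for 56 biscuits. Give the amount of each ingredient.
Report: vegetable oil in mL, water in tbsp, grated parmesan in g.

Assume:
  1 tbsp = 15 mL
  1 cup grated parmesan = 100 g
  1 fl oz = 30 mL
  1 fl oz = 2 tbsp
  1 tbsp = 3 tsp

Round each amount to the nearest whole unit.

vegetable oil: 140 mL; water: 6 tbsp; grated parmesan: 490 g

Scaling factor: 56/20 = 14/5 = 2.8.
vegetable oil: (3 tbsp + 1 tsp = 10/3 tbsp) × 14/5 × 15 mL/tbsp = 140 mL
water: 2 tbsp × 14/5 ≈ 6 tbsp
grated parmesan: 1.75 cup × 14/5 × 100 g/cup = 490 g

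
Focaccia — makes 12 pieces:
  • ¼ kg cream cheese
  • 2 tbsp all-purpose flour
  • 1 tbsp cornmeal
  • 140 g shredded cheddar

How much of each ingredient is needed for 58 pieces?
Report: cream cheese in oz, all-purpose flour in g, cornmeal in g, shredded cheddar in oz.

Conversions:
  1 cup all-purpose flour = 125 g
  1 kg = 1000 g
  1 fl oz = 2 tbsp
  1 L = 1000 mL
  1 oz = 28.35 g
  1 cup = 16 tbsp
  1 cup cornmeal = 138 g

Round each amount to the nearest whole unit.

cream cheese: 43 oz; all-purpose flour: 76 g; cornmeal: 42 g; shredded cheddar: 24 oz

Scaling factor: 58/12 = 29/6.
cream cheese: 0.25 kg × 29/6 × 1000 g/kg ÷ 28.35 g/oz ≈ 43 oz
all-purpose flour: 2 tbsp × 29/6 ÷ 16 tbsp/cup × 125 g/cup ≈ 76 g
cornmeal: 1 tbsp × 29/6 ÷ 16 tbsp/cup × 138 g/cup ≈ 42 g
shredded cheddar: 140 g × 29/6 ÷ 28.35 g/oz ≈ 24 oz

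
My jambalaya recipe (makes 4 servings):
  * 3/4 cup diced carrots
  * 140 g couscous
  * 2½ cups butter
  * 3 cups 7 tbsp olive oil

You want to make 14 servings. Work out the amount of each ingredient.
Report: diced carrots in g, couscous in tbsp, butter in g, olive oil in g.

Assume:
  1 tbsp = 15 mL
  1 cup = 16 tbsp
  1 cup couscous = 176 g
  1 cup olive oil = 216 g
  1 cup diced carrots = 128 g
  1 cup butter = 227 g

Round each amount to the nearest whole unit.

Scaling factor: 14/4 = 7/2 = 3.5.
diced carrots: 0.75 cup × 7/2 × 128 g/cup = 336 g
couscous: 140 g × 7/2 ÷ 176 g/cup × 16 tbsp/cup ≈ 45 tbsp
butter: 2.5 cup × 7/2 × 227 g/cup ≈ 1986 g
olive oil: (3 cup + 7 tbsp = 3.4375 cup) × 7/2 × 216 g/cup ≈ 2599 g

diced carrots: 336 g; couscous: 45 tbsp; butter: 1986 g; olive oil: 2599 g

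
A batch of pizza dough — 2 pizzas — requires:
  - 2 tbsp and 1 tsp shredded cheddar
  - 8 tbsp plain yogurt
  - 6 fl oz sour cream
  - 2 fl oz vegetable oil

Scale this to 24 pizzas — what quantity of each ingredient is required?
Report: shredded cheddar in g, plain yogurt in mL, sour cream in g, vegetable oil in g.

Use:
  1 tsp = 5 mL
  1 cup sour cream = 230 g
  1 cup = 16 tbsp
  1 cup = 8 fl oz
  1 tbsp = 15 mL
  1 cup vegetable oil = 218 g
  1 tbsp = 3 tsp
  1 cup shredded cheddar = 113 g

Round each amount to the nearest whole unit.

shredded cheddar: 198 g; plain yogurt: 1440 mL; sour cream: 2070 g; vegetable oil: 654 g

Scaling factor: 24/2 = 12.
shredded cheddar: (2 tbsp + 1 tsp = 7/3 tbsp) × 12 ÷ 16 tbsp/cup × 113 g/cup ≈ 198 g
plain yogurt: 8 tbsp × 12 × 15 mL/tbsp = 1440 mL
sour cream: 6 fl oz × 12 ÷ 8 fl oz/cup × 230 g/cup = 2070 g
vegetable oil: 2 fl oz × 12 ÷ 8 fl oz/cup × 218 g/cup = 654 g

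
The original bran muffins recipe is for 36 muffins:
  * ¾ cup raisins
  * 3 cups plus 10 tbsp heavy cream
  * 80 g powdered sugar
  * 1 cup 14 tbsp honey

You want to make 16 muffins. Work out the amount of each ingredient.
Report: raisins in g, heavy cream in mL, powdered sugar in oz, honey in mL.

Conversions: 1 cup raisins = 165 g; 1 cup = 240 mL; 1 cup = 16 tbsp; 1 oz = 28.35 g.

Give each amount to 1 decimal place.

Scaling factor: 16/36 = 4/9.
raisins: 0.75 cup × 4/9 × 165 g/cup = 55.0 g
heavy cream: (3 cup + 10 tbsp = 3.625 cup) × 4/9 × 240 mL/cup ≈ 386.7 mL
powdered sugar: 80 g × 4/9 ÷ 28.35 g/oz ≈ 1.3 oz
honey: (1 cup + 14 tbsp = 1.875 cup) × 4/9 × 240 mL/cup = 200.0 mL

raisins: 55.0 g; heavy cream: 386.7 mL; powdered sugar: 1.3 oz; honey: 200.0 mL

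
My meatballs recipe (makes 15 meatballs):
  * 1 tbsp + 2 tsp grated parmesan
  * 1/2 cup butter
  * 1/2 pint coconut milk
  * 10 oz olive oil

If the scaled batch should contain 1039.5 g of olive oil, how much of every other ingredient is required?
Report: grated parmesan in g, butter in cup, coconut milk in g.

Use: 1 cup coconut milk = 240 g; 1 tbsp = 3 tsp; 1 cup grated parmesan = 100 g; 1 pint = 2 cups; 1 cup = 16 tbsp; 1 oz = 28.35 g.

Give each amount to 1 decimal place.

grated parmesan: 38.2 g; butter: 1.8 cup; coconut milk: 880.0 g

The original recipe has 283.5 g of olive oil, so the scaling factor is 1039.5 ÷ 283.5 = 11/3.
grated parmesan: (1 tbsp + 2 tsp = 5/3 tbsp) × 11/3 ÷ 16 tbsp/cup × 100 g/cup ≈ 38.2 g
butter: 0.5 cup × 11/3 ≈ 1.8 cup
coconut milk: 0.5 pint × 11/3 × 2 cup/pint × 240 g/cup = 880.0 g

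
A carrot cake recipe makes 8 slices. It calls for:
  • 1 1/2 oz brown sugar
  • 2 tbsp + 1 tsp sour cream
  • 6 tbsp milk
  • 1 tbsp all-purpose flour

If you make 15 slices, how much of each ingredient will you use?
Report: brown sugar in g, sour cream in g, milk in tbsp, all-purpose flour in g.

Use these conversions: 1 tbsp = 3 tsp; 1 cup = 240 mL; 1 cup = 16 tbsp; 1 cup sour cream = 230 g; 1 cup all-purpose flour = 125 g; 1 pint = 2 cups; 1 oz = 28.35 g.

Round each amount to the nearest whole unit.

Scaling factor: 15/8 = 1.875.
brown sugar: 1.5 oz × 15/8 × 28.35 g/oz ≈ 80 g
sour cream: (2 tbsp + 1 tsp = 7/3 tbsp) × 15/8 ÷ 16 tbsp/cup × 230 g/cup ≈ 63 g
milk: 6 tbsp × 15/8 ≈ 11 tbsp
all-purpose flour: 1 tbsp × 15/8 ÷ 16 tbsp/cup × 125 g/cup ≈ 15 g

brown sugar: 80 g; sour cream: 63 g; milk: 11 tbsp; all-purpose flour: 15 g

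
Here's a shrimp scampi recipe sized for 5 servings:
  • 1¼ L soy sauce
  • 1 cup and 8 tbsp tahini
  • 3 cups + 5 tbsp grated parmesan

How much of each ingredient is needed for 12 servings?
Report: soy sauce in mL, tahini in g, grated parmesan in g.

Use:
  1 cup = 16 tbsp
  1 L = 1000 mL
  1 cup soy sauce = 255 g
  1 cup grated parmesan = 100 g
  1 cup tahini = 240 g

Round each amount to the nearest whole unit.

soy sauce: 3000 mL; tahini: 864 g; grated parmesan: 795 g

Scaling factor: 12/5 = 2.4.
soy sauce: 1.25 L × 12/5 × 1000 mL/L = 3000 mL
tahini: (1 cup + 8 tbsp = 1.5 cup) × 12/5 × 240 g/cup = 864 g
grated parmesan: (3 cup + 5 tbsp = 3.3125 cup) × 12/5 × 100 g/cup = 795 g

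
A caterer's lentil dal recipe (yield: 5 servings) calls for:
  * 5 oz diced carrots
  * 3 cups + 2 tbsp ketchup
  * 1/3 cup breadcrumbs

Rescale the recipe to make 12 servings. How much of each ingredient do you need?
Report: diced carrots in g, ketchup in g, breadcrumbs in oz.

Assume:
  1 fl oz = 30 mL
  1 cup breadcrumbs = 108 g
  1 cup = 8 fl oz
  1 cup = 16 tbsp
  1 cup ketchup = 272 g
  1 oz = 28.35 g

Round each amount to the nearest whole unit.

diced carrots: 340 g; ketchup: 2040 g; breadcrumbs: 3 oz

Scaling factor: 12/5 = 2.4.
diced carrots: 5 oz × 12/5 × 28.35 g/oz ≈ 340 g
ketchup: (3 cup + 2 tbsp = 3.125 cup) × 12/5 × 272 g/cup = 2040 g
breadcrumbs: 1/3 cup × 12/5 × 108 g/cup ÷ 28.35 g/oz ≈ 3 oz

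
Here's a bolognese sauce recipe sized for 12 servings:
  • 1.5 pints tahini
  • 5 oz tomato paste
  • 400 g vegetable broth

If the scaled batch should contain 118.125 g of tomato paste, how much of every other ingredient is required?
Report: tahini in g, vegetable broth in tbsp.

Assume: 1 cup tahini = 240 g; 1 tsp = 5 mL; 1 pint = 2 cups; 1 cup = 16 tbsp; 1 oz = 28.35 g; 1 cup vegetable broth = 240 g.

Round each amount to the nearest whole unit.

The original recipe has 141.75 g of tomato paste, so the scaling factor is 118.125 ÷ 141.75 = 5/6.
tahini: 1.5 pint × 5/6 × 2 cup/pint × 240 g/cup = 600 g
vegetable broth: 400 g × 5/6 ÷ 240 g/cup × 16 tbsp/cup ≈ 22 tbsp

tahini: 600 g; vegetable broth: 22 tbsp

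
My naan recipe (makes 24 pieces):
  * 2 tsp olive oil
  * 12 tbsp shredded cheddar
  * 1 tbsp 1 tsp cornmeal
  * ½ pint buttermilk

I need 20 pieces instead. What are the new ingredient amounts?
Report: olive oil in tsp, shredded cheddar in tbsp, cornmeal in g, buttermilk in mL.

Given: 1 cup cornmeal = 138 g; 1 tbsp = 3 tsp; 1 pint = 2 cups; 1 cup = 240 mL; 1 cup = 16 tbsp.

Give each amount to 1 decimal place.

Scaling factor: 20/24 = 5/6.
olive oil: 2 tsp × 5/6 ≈ 1.7 tsp
shredded cheddar: 12 tbsp × 5/6 = 10.0 tbsp
cornmeal: (1 tbsp + 1 tsp = 4/3 tbsp) × 5/6 ÷ 16 tbsp/cup × 138 g/cup ≈ 9.6 g
buttermilk: 0.5 pint × 5/6 × 2 cup/pint × 240 mL/cup = 200.0 mL

olive oil: 1.7 tsp; shredded cheddar: 10.0 tbsp; cornmeal: 9.6 g; buttermilk: 200.0 mL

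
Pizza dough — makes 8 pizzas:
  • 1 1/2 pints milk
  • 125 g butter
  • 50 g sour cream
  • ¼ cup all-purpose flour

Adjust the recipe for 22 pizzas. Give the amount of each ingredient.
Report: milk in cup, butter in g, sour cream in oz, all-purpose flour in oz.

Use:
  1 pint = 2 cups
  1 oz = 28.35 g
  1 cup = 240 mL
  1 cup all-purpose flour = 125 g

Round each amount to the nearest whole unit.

Scaling factor: 22/8 = 11/4 = 2.75.
milk: 1.5 pint × 11/4 × 2 cup/pint ≈ 8 cup
butter: 125 g × 11/4 ≈ 344 g
sour cream: 50 g × 11/4 ÷ 28.35 g/oz ≈ 5 oz
all-purpose flour: 0.25 cup × 11/4 × 125 g/cup ÷ 28.35 g/oz ≈ 3 oz

milk: 8 cup; butter: 344 g; sour cream: 5 oz; all-purpose flour: 3 oz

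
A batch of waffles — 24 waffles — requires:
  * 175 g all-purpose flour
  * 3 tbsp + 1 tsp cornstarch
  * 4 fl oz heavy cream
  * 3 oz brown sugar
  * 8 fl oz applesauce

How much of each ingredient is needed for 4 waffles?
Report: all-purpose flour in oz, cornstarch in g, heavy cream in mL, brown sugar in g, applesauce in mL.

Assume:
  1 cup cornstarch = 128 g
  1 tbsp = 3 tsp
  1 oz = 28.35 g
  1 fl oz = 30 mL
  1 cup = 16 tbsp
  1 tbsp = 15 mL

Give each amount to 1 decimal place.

all-purpose flour: 1.0 oz; cornstarch: 4.4 g; heavy cream: 20.0 mL; brown sugar: 14.2 g; applesauce: 40.0 mL

Scaling factor: 4/24 = 1/6.
all-purpose flour: 175 g × 1/6 ÷ 28.35 g/oz ≈ 1.0 oz
cornstarch: (3 tbsp + 1 tsp = 10/3 tbsp) × 1/6 ÷ 16 tbsp/cup × 128 g/cup ≈ 4.4 g
heavy cream: 4 fl oz × 1/6 × 30 mL/fl oz = 20.0 mL
brown sugar: 3 oz × 1/6 × 28.35 g/oz ≈ 14.2 g
applesauce: 8 fl oz × 1/6 × 30 mL/fl oz = 40.0 mL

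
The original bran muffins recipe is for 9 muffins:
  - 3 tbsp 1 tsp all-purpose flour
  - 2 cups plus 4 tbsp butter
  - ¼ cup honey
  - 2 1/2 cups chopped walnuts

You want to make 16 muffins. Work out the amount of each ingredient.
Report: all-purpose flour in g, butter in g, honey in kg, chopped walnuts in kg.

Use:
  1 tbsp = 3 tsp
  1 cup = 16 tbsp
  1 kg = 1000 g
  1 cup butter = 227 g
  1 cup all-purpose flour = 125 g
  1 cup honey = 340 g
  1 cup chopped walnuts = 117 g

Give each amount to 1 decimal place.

Scaling factor: 16/9.
all-purpose flour: (3 tbsp + 1 tsp = 10/3 tbsp) × 16/9 ÷ 16 tbsp/cup × 125 g/cup ≈ 46.3 g
butter: (2 cup + 4 tbsp = 2.25 cup) × 16/9 × 227 g/cup = 908.0 g
honey: 0.25 cup × 16/9 × 340 g/cup ÷ 1000 g/kg ≈ 0.2 kg
chopped walnuts: 2.5 cup × 16/9 × 117 g/cup ÷ 1000 g/kg ≈ 0.5 kg

all-purpose flour: 46.3 g; butter: 908.0 g; honey: 0.2 kg; chopped walnuts: 0.5 kg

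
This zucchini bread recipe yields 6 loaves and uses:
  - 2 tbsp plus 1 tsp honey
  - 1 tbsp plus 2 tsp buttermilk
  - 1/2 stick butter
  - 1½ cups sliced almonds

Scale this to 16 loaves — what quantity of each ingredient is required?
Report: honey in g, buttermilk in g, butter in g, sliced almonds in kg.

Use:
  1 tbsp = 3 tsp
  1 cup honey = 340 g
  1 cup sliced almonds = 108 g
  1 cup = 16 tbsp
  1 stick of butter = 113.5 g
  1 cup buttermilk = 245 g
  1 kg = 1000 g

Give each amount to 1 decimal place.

Scaling factor: 16/6 = 8/3.
honey: (2 tbsp + 1 tsp = 7/3 tbsp) × 8/3 ÷ 16 tbsp/cup × 340 g/cup ≈ 132.2 g
buttermilk: (1 tbsp + 2 tsp = 5/3 tbsp) × 8/3 ÷ 16 tbsp/cup × 245 g/cup ≈ 68.1 g
butter: 0.5 stick × 8/3 × 113.5 g/stick ≈ 151.3 g
sliced almonds: 1.5 cup × 8/3 × 108 g/cup ÷ 1000 g/kg ≈ 0.4 kg

honey: 132.2 g; buttermilk: 68.1 g; butter: 151.3 g; sliced almonds: 0.4 kg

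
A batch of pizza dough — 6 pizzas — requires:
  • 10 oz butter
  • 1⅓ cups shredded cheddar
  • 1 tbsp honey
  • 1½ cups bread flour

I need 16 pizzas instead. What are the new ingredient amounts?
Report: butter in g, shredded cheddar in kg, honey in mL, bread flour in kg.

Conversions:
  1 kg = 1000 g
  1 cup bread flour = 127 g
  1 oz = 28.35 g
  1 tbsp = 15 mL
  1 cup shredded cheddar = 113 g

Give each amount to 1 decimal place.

butter: 756.0 g; shredded cheddar: 0.4 kg; honey: 40.0 mL; bread flour: 0.5 kg

Scaling factor: 16/6 = 8/3.
butter: 10 oz × 8/3 × 28.35 g/oz = 756.0 g
shredded cheddar: 4/3 cup × 8/3 × 113 g/cup ÷ 1000 g/kg ≈ 0.4 kg
honey: 1 tbsp × 8/3 × 15 mL/tbsp = 40.0 mL
bread flour: 1.5 cup × 8/3 × 127 g/cup ÷ 1000 g/kg ≈ 0.5 kg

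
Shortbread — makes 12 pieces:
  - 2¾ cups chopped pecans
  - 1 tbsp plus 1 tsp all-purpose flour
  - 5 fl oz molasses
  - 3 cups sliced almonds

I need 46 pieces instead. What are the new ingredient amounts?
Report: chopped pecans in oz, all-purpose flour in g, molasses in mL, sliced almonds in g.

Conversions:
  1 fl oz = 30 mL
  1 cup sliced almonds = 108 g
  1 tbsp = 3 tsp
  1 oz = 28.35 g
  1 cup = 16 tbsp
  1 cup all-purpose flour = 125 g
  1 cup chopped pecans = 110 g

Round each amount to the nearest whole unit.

chopped pecans: 41 oz; all-purpose flour: 40 g; molasses: 575 mL; sliced almonds: 1242 g

Scaling factor: 46/12 = 23/6.
chopped pecans: 2.75 cup × 23/6 × 110 g/cup ÷ 28.35 g/oz ≈ 41 oz
all-purpose flour: (1 tbsp + 1 tsp = 4/3 tbsp) × 23/6 ÷ 16 tbsp/cup × 125 g/cup ≈ 40 g
molasses: 5 fl oz × 23/6 × 30 mL/fl oz = 575 mL
sliced almonds: 3 cup × 23/6 × 108 g/cup = 1242 g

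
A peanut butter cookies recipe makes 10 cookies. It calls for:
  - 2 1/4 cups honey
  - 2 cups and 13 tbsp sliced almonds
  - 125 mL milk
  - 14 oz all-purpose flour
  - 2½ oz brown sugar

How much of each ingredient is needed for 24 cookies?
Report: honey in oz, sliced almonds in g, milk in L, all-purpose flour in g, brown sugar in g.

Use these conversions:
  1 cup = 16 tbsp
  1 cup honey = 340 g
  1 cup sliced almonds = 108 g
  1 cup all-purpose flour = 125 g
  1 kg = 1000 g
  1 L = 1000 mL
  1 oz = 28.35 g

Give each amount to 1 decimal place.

honey: 64.8 oz; sliced almonds: 729.0 g; milk: 0.3 L; all-purpose flour: 952.6 g; brown sugar: 170.1 g

Scaling factor: 24/10 = 12/5 = 2.4.
honey: 2.25 cup × 12/5 × 340 g/cup ÷ 28.35 g/oz ≈ 64.8 oz
sliced almonds: (2 cup + 13 tbsp = 2.8125 cup) × 12/5 × 108 g/cup = 729.0 g
milk: 125 mL × 12/5 ÷ 1000 mL/L = 0.3 L
all-purpose flour: 14 oz × 12/5 × 28.35 g/oz ≈ 952.6 g
brown sugar: 2.5 oz × 12/5 × 28.35 g/oz = 170.1 g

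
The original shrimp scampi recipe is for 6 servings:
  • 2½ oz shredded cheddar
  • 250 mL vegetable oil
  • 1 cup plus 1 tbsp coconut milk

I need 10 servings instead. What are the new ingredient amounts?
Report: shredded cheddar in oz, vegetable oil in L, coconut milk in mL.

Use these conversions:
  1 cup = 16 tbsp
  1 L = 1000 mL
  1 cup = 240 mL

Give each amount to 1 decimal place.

shredded cheddar: 4.2 oz; vegetable oil: 0.4 L; coconut milk: 425.0 mL

Scaling factor: 10/6 = 5/3.
shredded cheddar: 2.5 oz × 5/3 ≈ 4.2 oz
vegetable oil: 250 mL × 5/3 ÷ 1000 mL/L ≈ 0.4 L
coconut milk: (1 cup + 1 tbsp = 1.0625 cup) × 5/3 × 240 mL/cup = 425.0 mL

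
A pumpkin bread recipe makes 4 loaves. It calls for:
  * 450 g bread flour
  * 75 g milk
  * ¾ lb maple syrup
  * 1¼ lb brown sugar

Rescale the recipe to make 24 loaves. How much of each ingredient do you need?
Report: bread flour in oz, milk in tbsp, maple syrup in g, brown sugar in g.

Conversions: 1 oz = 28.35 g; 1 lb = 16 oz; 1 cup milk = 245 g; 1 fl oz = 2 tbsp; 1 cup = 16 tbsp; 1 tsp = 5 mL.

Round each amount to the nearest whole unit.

Scaling factor: 24/4 = 6.
bread flour: 450 g × 6 ÷ 28.35 g/oz ≈ 95 oz
milk: 75 g × 6 ÷ 245 g/cup × 16 tbsp/cup ≈ 29 tbsp
maple syrup: 0.75 lb × 6 × 16 oz/lb × 28.35 g/oz ≈ 2041 g
brown sugar: 1.25 lb × 6 × 16 oz/lb × 28.35 g/oz = 3402 g

bread flour: 95 oz; milk: 29 tbsp; maple syrup: 2041 g; brown sugar: 3402 g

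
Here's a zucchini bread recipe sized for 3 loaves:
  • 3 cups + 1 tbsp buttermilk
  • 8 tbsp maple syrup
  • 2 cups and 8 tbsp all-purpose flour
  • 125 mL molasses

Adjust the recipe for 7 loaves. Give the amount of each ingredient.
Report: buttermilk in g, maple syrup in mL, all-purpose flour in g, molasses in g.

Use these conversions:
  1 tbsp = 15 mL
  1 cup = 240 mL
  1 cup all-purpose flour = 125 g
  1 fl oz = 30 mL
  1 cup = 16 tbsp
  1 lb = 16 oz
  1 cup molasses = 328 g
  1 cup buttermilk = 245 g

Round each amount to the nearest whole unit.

buttermilk: 1751 g; maple syrup: 280 mL; all-purpose flour: 729 g; molasses: 399 g

Scaling factor: 7/3.
buttermilk: (3 cup + 1 tbsp = 3.0625 cup) × 7/3 × 245 g/cup ≈ 1751 g
maple syrup: 8 tbsp × 7/3 × 15 mL/tbsp = 280 mL
all-purpose flour: (2 cup + 8 tbsp = 2.5 cup) × 7/3 × 125 g/cup ≈ 729 g
molasses: 125 mL × 7/3 ÷ 240 mL/cup × 328 g/cup ≈ 399 g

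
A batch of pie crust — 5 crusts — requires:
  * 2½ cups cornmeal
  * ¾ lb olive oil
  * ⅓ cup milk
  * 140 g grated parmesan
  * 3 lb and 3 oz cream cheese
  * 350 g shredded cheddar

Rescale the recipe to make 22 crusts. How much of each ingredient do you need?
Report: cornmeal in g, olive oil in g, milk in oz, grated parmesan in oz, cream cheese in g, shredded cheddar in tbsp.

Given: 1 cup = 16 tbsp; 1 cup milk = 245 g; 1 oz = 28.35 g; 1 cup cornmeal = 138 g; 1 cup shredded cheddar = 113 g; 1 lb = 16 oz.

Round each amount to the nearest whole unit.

cornmeal: 1518 g; olive oil: 1497 g; milk: 13 oz; grated parmesan: 22 oz; cream cheese: 6362 g; shredded cheddar: 218 tbsp

Scaling factor: 22/5 = 4.4.
cornmeal: 2.5 cup × 22/5 × 138 g/cup = 1518 g
olive oil: 0.75 lb × 22/5 × 16 oz/lb × 28.35 g/oz ≈ 1497 g
milk: 1/3 cup × 22/5 × 245 g/cup ÷ 28.35 g/oz ≈ 13 oz
grated parmesan: 140 g × 22/5 ÷ 28.35 g/oz ≈ 22 oz
cream cheese: (3 lb + 3 oz = 3.1875 lb) × 22/5 × 16 oz/lb × 28.35 g/oz ≈ 6362 g
shredded cheddar: 350 g × 22/5 ÷ 113 g/cup × 16 tbsp/cup ≈ 218 tbsp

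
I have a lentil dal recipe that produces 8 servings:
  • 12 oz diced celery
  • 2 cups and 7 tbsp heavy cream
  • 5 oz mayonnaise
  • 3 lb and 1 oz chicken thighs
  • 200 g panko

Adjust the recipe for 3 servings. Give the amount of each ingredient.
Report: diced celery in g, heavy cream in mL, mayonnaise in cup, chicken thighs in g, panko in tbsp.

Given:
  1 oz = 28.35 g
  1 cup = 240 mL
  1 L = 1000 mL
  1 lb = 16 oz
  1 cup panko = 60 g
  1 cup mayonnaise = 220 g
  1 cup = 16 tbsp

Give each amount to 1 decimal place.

Scaling factor: 3/8 = 0.375.
diced celery: 12 oz × 3/8 × 28.35 g/oz ≈ 127.6 g
heavy cream: (2 cup + 7 tbsp = 2.4375 cup) × 3/8 × 240 mL/cup ≈ 219.4 mL
mayonnaise: 5 oz × 3/8 × 28.35 g/oz ÷ 220 g/cup ≈ 0.2 cup
chicken thighs: (3 lb + 1 oz = 3.0625 lb) × 3/8 × 16 oz/lb × 28.35 g/oz ≈ 520.9 g
panko: 200 g × 3/8 ÷ 60 g/cup × 16 tbsp/cup = 20.0 tbsp

diced celery: 127.6 g; heavy cream: 219.4 mL; mayonnaise: 0.2 cup; chicken thighs: 520.9 g; panko: 20.0 tbsp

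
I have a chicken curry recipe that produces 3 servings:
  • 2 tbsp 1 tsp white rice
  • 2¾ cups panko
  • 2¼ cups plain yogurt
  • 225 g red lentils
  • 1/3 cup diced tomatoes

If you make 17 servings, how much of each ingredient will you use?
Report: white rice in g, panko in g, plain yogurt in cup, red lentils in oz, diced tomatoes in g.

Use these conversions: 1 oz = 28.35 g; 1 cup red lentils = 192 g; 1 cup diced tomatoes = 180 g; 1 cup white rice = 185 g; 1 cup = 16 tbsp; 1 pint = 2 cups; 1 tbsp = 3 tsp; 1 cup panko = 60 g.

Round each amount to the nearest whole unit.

white rice: 153 g; panko: 935 g; plain yogurt: 13 cup; red lentils: 45 oz; diced tomatoes: 340 g

Scaling factor: 17/3.
white rice: (2 tbsp + 1 tsp = 7/3 tbsp) × 17/3 ÷ 16 tbsp/cup × 185 g/cup ≈ 153 g
panko: 2.75 cup × 17/3 × 60 g/cup = 935 g
plain yogurt: 2.25 cup × 17/3 ≈ 13 cup
red lentils: 225 g × 17/3 ÷ 28.35 g/oz ≈ 45 oz
diced tomatoes: 1/3 cup × 17/3 × 180 g/cup = 340 g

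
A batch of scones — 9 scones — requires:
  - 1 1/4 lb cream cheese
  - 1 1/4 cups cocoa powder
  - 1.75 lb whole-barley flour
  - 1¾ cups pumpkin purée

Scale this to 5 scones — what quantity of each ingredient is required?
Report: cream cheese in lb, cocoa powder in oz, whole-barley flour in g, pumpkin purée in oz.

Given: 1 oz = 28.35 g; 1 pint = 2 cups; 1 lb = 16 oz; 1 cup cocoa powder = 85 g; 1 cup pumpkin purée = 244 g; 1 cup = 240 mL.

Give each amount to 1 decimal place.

Scaling factor: 5/9.
cream cheese: 1.25 lb × 5/9 ≈ 0.7 lb
cocoa powder: 1.25 cup × 5/9 × 85 g/cup ÷ 28.35 g/oz ≈ 2.1 oz
whole-barley flour: 1.75 lb × 5/9 × 16 oz/lb × 28.35 g/oz = 441.0 g
pumpkin purée: 1.75 cup × 5/9 × 244 g/cup ÷ 28.35 g/oz ≈ 8.4 oz

cream cheese: 0.7 lb; cocoa powder: 2.1 oz; whole-barley flour: 441.0 g; pumpkin purée: 8.4 oz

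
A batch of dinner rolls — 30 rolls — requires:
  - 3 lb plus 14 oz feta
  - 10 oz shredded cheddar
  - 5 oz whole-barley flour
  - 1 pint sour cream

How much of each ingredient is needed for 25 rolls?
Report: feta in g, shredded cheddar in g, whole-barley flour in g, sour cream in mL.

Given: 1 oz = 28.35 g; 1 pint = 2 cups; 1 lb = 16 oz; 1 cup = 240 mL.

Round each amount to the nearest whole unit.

Scaling factor: 25/30 = 5/6.
feta: (3 lb + 14 oz = 3.875 lb) × 5/6 × 16 oz/lb × 28.35 g/oz ≈ 1465 g
shredded cheddar: 10 oz × 5/6 × 28.35 g/oz ≈ 236 g
whole-barley flour: 5 oz × 5/6 × 28.35 g/oz ≈ 118 g
sour cream: 1 pint × 5/6 × 2 cup/pint × 240 mL/cup = 400 mL

feta: 1465 g; shredded cheddar: 236 g; whole-barley flour: 118 g; sour cream: 400 mL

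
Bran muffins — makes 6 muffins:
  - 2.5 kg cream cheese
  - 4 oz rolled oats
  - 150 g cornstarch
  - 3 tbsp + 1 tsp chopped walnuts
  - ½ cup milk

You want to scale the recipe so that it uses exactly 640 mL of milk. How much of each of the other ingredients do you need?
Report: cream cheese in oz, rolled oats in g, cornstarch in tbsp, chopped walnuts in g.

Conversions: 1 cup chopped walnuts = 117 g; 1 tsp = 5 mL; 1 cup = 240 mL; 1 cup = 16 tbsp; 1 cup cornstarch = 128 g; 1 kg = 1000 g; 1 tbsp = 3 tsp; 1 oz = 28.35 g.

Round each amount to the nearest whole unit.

The original recipe has 120 mL of milk, so the scaling factor is 640 ÷ 120 = 16/3.
cream cheese: 2.5 kg × 16/3 × 1000 g/kg ÷ 28.35 g/oz ≈ 470 oz
rolled oats: 4 oz × 16/3 × 28.35 g/oz ≈ 605 g
cornstarch: 150 g × 16/3 ÷ 128 g/cup × 16 tbsp/cup = 100 tbsp
chopped walnuts: (3 tbsp + 1 tsp = 10/3 tbsp) × 16/3 ÷ 16 tbsp/cup × 117 g/cup = 130 g

cream cheese: 470 oz; rolled oats: 605 g; cornstarch: 100 tbsp; chopped walnuts: 130 g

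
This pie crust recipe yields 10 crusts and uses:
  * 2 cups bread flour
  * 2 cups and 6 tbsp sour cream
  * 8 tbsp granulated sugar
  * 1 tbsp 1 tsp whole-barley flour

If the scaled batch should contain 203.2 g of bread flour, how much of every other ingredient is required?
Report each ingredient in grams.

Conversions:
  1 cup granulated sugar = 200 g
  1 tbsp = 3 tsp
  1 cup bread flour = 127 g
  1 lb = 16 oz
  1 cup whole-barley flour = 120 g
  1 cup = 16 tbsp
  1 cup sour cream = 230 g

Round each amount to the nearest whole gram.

The original recipe has 254 g of bread flour, so the scaling factor is 203.2 ÷ 254 = 4/5 = 0.8.
sour cream: (2 cup + 6 tbsp = 2.375 cup) × 4/5 × 230 g/cup = 437 g
granulated sugar: 8 tbsp × 4/5 ÷ 16 tbsp/cup × 200 g/cup = 80 g
whole-barley flour: (1 tbsp + 1 tsp = 4/3 tbsp) × 4/5 ÷ 16 tbsp/cup × 120 g/cup = 8 g

sour cream: 437 g; granulated sugar: 80 g; whole-barley flour: 8 g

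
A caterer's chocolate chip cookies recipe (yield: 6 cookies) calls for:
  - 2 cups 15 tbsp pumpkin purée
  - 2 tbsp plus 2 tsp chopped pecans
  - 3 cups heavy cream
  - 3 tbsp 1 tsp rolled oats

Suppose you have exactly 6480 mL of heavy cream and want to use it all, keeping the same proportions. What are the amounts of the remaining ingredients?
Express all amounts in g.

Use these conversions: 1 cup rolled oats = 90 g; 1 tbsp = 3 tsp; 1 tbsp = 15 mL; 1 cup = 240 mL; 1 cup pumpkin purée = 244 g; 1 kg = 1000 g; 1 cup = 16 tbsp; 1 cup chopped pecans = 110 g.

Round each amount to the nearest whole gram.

The original recipe has 720 mL of heavy cream, so the scaling factor is 6480 ÷ 720 = 9.
pumpkin purée: (2 cup + 15 tbsp = 2.9375 cup) × 9 × 244 g/cup ≈ 6451 g
chopped pecans: (2 tbsp + 2 tsp = 8/3 tbsp) × 9 ÷ 16 tbsp/cup × 110 g/cup = 165 g
rolled oats: (3 tbsp + 1 tsp = 10/3 tbsp) × 9 ÷ 16 tbsp/cup × 90 g/cup ≈ 169 g

pumpkin purée: 6451 g; chopped pecans: 165 g; rolled oats: 169 g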